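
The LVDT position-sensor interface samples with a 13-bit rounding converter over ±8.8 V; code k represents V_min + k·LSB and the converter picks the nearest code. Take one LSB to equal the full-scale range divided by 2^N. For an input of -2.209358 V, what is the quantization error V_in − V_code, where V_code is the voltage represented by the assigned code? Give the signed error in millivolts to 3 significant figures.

−0.764 mV

Full-scale range = 8.8 V − (-8.8 V) = 17.6 V. LSB = 17.6 V / 2^13 ≈ 2.148 mV.
(-2.209358 − (-8.8)) / LSB = 6.590642 × 8192/17.6 = 3067.6443. Nearest integer: k = 3068.
V_code = -8.8 + (3068/8192) × 17.6 = -2.208593750 V.
e = -2.209358 − (-2.208593750) = −0.764 mV.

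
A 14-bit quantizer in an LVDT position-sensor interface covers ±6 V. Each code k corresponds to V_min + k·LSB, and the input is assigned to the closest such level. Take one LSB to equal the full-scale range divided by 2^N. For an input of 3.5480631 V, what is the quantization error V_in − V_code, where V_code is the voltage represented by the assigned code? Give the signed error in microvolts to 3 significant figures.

+212 µV

Full-scale range = 6 V − (-6 V) = 12 V. LSB = 12 V / 2^14 ≈ 0.7324 mV.
(3.5480631 − (-6)) / LSB = 9.5480631 × 16384/12 = 13036.2888. Nearest integer: k = 13036.
Reconstructed level: -6 + 13036 × 12/16384 V = 3.5478515625 V.
e = 3.5480631 − (3.5478515625) = +212 µV.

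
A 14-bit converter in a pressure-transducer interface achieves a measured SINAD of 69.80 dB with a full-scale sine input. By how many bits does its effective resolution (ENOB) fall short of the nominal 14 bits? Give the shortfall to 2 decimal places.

ENOB = (SINAD − 1.76)/6.02 = (69.80 − 1.76)/6.02 = 11.3023 bits.
Shortfall = 14 − 11.3023 = 2.6977 bits.

2.70 bits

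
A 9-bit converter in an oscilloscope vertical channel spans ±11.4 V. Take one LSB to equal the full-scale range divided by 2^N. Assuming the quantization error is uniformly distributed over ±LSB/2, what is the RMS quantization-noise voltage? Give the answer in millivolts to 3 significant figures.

Full-scale range = 11.4 V − (-11.4 V) = 22.8 V.
Step size = 22.8/512 V = 44.531 mV.
For a uniform distribution on [−LSB/2, +LSB/2], V_rms = LSB/√12 = 44.531 mV/3.4641 = 12.9 mV.

12.9 mV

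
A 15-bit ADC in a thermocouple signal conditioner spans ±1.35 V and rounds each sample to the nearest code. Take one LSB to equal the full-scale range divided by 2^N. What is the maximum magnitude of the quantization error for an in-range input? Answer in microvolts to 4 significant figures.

The full-scale span is 1.35 − (-1.35) = 2.7 V.
LSB = 2.7 V / 2^15 = 82.3975 µV.
Worst-case error for round-to-nearest is half an LSB: 41.20 µV.

41.20 µV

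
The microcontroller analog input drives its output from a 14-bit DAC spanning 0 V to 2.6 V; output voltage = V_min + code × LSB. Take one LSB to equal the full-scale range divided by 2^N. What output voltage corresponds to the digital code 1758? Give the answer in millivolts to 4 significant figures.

279.0 mV

V_FS = 2.6 V. LSB = 2.6 V / 2^14.
Output = V_min + (1758/16384) × range = 0 + 0.107300 × 2.6 V
      = 0 + 0.278979 = 0.278979 V.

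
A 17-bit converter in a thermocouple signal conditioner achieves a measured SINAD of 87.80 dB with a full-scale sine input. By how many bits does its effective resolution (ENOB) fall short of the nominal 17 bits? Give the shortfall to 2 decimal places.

2.71 bits

Effective bits = (87.80 − 1.76)/6.02 = 14.2924.
Shortfall = 17 − 14.2924 = 2.7076 bits.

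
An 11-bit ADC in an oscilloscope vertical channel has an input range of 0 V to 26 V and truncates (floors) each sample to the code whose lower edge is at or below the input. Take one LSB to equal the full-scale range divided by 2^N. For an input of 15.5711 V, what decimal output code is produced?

1226

Full-scale range = 26 V. LSB = 26 V / 2^11 ≈ 12.70 mV.
(V_in − V_min) × 2^11/range = (15.5711 − (0)) × 2048/26 = 1226.524.
Floor → code = 1226.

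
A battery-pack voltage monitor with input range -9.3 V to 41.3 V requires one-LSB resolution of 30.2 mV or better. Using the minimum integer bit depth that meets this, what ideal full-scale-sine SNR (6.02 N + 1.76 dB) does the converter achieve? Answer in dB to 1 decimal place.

68.0 dB

Range = 41.3 − (-9.3) = 50.6 V.
Need 2^N ≥ 50.6 V / 30.2 mV = 1675 → N_min = 11.
SNR = 6.02 × 11 + 1.76 = 67.98 dB.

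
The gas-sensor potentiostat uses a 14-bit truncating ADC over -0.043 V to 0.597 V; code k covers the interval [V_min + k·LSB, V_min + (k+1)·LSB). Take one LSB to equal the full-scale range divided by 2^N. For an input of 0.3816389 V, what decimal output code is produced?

10870

Range = 0.597 − (-0.043) = 0.64 V. LSB = 0.64 V / 2^14 ≈ 39.06 µV.
(V_in − V_min) × 2^14/range = (0.3816389 − (-0.043)) × 16384/0.64 = 10870.756.
Floor → code = 10870.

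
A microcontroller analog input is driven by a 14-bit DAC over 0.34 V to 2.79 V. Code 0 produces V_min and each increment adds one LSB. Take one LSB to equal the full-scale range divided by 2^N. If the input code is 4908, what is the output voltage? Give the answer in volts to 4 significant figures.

The full-scale span is 2.79 − (0.34) = 2.45 V. LSB = 2.45 V / 2^14.
Output = V_min + (4908/16384) × range = 0.34 + 0.299561 × 2.45 V
      = 0.34 V + 0.733923 V = 1.07392 V.

1.074 V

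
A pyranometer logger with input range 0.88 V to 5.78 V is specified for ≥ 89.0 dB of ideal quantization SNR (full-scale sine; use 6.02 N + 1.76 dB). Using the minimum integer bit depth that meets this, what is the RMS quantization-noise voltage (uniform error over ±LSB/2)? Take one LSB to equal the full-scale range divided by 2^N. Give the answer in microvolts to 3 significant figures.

43.2 µV

The full-scale span is 5.78 − (0.88) = 4.9 V.
Solving 6.02 N ≥ 89.0 − 1.76: N ≥ 14.492. Round up → N = 15.
LSB = 4.9 V / 2^15 = 149.54 µV.
V_rms = LSB/√12 = 43.2 µV.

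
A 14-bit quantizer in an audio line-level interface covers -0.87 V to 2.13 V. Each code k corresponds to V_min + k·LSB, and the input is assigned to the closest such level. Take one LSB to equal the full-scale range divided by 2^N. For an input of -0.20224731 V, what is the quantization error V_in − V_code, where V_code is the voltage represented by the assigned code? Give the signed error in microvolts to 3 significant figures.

−33.0 µV

Full-scale range = 2.13 V − (-0.87 V) = 3 V. LSB = 3 V / 2^14 ≈ 183.1 µV.
(-0.20224731 − (-0.87)) / LSB = 0.66775269 × 16384/3 = 3646.8200. Nearest integer: k = 3647.
V_code = V_min + k × range/2^14 = -0.87 + 3647 × 3/16384 = -0.20221435547 V.
Error = V_in − V_code = -0.20224731 − (-0.20221435547) = −33.0 µV.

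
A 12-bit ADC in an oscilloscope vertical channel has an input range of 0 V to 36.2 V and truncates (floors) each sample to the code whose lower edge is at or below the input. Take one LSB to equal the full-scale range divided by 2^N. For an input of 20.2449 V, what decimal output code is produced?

2290

Range is 36.2 V. LSB = 36.2 V / 2^12 ≈ 8.838 mV.
code = ⌊(V_in − V_min)/LSB⌋ = ⌊(V_in − V_min) × 2^12 / range⌋
     = ⌊(20.2449 − (0)) × 4096 / 36.2⌋ = ⌊20.2449 × 4096/36.2⌋
     = ⌊2290.694⌋ = 2290.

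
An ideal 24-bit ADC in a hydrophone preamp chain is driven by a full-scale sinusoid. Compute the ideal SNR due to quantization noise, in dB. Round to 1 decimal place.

146.2 dB

Ideal quantization SNR: 6.02 × 24 + 1.76 dB = 146.2 dB.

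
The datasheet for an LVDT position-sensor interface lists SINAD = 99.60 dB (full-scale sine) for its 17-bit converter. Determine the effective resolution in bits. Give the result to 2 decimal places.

ENOB = (99.60 − 1.76)/6.02 = 16.2525 bits.

16.25 bits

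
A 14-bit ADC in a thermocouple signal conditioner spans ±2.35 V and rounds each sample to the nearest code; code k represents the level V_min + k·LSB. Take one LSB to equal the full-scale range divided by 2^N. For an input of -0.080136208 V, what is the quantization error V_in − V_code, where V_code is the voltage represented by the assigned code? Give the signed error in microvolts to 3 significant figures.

Range = 2.35 − (-2.35) = 4.7 V. LSB = 4.7 V / 2^14 ≈ 286.9 µV.
(V_in − V_min)/LSB = (-0.080136208 − (-2.35)) × 16384/4.7 = 7912.6486 → nearest code k = 7913.
V_code = V_min + k × range/2^14 = -2.35 + 7913 × 4.7/16384 = -0.080035400391 V.
V_in − V_code = -0.080136208 − (-0.080035400391) = −101 µV.

−101 µV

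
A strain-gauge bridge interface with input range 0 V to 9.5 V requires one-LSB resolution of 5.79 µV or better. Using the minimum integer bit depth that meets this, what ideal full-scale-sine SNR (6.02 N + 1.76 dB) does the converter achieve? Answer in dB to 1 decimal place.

Range is 9.5 V.
Required number of levels: 9.5/5.79 µV = 1.6408e6; smallest N with 2^N ≥ that is 21.
SNR = 6.02 × 21 + 1.76 = 128.18 dB.

128.2 dB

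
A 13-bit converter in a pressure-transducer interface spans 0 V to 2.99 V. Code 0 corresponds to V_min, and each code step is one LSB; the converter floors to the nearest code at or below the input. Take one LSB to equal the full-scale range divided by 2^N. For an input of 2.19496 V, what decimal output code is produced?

6013

Range is 2.99 V. LSB = 2.99 V / 2^13 ≈ 365.0 µV.
V_in − V_min = 2.19496 − (0) = 2.19496 V.
Divide by LSB: 2.19496 × 8192/2.99 = 6013.7499.
Truncating gives code 6013.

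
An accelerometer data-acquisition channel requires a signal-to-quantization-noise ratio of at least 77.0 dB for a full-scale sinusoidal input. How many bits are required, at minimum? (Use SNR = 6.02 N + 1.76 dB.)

Solving 6.02 N ≥ 77.0 − 1.76: N ≥ 12.498. Round up → N = 13.

13 bits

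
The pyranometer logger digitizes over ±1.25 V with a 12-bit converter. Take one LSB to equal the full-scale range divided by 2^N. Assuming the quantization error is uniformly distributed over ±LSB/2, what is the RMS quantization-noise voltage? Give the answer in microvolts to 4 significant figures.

176.2 µV

Range = 1.25 − (-1.25) = 2.5 V.
One LSB is 2.5 V / 4096 = 0.610352 mV.
For a uniform distribution on [−LSB/2, +LSB/2], V_rms = LSB/√12 = 0.610352 mV/3.4641 = 176.2 µV.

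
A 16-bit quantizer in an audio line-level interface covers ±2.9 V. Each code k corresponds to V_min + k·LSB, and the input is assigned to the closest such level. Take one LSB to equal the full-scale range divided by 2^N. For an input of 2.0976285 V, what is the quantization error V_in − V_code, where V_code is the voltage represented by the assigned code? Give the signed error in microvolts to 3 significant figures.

−21.6 µV

Full-scale range = 2.9 V − (-2.9 V) = 5.8 V. LSB = 5.8 V / 2^16 ≈ 88.50 µV.
(V_in − V_min)/LSB = (2.0976285 − (-2.9)) × 65536/5.8 = 56469.7554 → nearest code k = 56470.
V_code = -2.9 + (56470/65536) × 5.8 = 2.0976501465 V.
V_in − V_code = 2.0976285 − (2.0976501465) = −21.6 µV.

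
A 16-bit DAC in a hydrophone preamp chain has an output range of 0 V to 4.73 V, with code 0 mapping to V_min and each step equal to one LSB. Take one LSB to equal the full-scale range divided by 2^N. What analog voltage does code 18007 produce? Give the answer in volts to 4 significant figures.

1.300 V

Range is 4.73 V. LSB = 4.73 V / 2^16.
V_out = 0 + 18007 × (4.73/65536) V
      = 0 V + 1.29964 V = 1.29964 V.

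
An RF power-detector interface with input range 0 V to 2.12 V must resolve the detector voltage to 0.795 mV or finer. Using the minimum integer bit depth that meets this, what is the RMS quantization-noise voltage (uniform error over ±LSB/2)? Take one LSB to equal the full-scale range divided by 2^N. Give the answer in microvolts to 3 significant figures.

149 µV

Span = 2.12 V.
Required number of levels: 2.12/0.795 mV = 2666.7; smallest N with 2^N ≥ that is 12.
One LSB is 2.12 V / 4096 = 0.51758 mV.
V_rms = LSB/√12 = 149 µV.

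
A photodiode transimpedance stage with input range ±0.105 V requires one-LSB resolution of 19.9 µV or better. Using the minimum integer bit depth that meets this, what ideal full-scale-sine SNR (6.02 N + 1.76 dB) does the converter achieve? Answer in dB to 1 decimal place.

86.0 dB

Range = 0.105 − (-0.105) = 0.21 V.
Required number of levels: 0.21/19.9 µV = 10553; smallest N with 2^N ≥ that is 14.
Ideal SNR at N = 14: 6.02·14 + 1.76 = 86.0 dB.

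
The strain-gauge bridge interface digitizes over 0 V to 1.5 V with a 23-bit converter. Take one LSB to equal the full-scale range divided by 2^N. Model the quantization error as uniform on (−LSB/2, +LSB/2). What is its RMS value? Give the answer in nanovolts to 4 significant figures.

51.62 nV

V_FS = 1.5 V.
Step size = 1.5/8388608 V = 178.814 nV.
V_rms = LSB/√12 = 178.814 nV / √12 = 51.62 nV.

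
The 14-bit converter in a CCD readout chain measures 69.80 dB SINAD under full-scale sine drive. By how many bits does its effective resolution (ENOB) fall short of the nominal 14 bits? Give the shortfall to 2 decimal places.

ENOB = (SINAD − 1.76)/6.02 = (69.80 − 1.76)/6.02 = 11.3023 bits.
Lost resolution: 14 − 11.3023 = 2.6977 bits.

2.70 bits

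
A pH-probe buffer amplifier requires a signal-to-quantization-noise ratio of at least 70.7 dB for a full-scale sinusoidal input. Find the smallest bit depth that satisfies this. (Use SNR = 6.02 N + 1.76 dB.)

6.02 N + 1.76 ≥ 70.7 gives N ≥ 11.452, so the minimum integer is 12.

12 bits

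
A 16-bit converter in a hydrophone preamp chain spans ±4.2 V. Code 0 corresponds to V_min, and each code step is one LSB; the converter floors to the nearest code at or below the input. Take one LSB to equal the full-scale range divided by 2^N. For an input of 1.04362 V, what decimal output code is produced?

Span: 4.2 V − (-4.2 V) = 8.4 V. LSB = 8.4 V / 2^16 ≈ 128.2 µV.
V_in − V_min = 1.04362 − (-4.2) = 5.24362 V.
Divide by LSB: 5.24362 × 65536/8.4 = 40910.2238.
Truncating gives code 40910.

40910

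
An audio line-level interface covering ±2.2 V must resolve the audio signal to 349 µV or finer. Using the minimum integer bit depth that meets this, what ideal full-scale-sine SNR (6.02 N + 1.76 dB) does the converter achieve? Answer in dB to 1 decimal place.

Full-scale range = 2.2 V − (-2.2 V) = 4.4 V.
Need 2^N ≥ 4.4 V / 349 µV = 12610 → N_min = 14.
SNR = 6.02 × 14 + 1.76 = 86.04 dB.

86.0 dB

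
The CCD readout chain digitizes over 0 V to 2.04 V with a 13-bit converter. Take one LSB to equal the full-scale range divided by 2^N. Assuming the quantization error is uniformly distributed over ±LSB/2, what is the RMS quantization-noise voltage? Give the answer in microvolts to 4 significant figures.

Full-scale range = 2.04 V.
LSB = 2.04 V ÷ 2^13 = 2.04/8192 V = 249.023 µV.
For a uniform distribution on [−LSB/2, +LSB/2], V_rms = LSB/√12 = 249.023 µV/3.4641 = 71.89 µV.

71.89 µV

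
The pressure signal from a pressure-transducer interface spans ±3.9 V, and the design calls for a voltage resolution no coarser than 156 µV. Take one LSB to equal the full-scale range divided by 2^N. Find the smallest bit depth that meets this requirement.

16 bits

Range = 3.9 − (-3.9) = 7.8 V.
Need 2^N ≥ 7.8 V / 156 µV = 50000 → N_min = 16.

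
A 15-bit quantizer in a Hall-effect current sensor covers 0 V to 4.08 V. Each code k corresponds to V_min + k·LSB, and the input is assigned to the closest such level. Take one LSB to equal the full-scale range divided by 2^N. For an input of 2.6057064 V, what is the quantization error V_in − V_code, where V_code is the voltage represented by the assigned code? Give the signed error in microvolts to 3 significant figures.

+49.7 µV

Full-scale range = 4.08 V. LSB = 4.08 V / 2^15 ≈ 124.5 µV.
(2.6057064 − (0)) / LSB = 2.6057064 × 32768/4.08 = 20927.3989. Nearest integer: k = 20927.
V_code = 0 + (20927/32768) × 4.08 = 2.6056567383 V.
V_in − V_code = 2.6057064 − (2.6056567383) = +49.7 µV.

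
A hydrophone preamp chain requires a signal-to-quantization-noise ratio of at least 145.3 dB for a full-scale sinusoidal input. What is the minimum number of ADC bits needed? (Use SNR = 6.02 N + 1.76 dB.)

6.02 N + 1.76 ≥ 145.3 gives N ≥ 23.844, so the minimum integer is 24.

24 bits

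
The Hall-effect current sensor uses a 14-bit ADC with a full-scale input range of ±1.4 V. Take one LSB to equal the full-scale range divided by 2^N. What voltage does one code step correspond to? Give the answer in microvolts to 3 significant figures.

Range = 1.4 − (-1.4) = 2.8 V.
2^14 = 16384 levels.
LSB = 2.8 V ÷ 2^14 = 2.8/16384 V = 171 µV.

171 µV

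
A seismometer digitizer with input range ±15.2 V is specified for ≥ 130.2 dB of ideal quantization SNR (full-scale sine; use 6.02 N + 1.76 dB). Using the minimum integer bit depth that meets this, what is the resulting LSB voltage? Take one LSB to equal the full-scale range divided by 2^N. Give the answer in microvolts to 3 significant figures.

The full-scale span is 15.2 − (-15.2) = 30.4 V.
Required N = ⌈(130.2 − 1.76)/6.02⌉ = ⌈21.336⌉ = 22.
LSB = 30.4 V / 2^22 = 7.25 µV.

7.25 µV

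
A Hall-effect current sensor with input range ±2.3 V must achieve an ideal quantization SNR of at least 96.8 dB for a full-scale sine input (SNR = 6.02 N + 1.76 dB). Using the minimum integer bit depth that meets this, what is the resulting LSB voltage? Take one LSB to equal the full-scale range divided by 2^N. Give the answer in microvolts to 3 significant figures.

70.2 µV

Span: 2.3 V − (-2.3 V) = 4.6 V.
6.02 N + 1.76 ≥ 96.8 gives N ≥ 15.787, so the minimum integer is 16.
One LSB is 4.6 V / 65536 = 70.2 µV.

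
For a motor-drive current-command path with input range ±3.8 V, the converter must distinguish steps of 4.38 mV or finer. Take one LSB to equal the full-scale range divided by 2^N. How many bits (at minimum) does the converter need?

The full-scale span is 3.8 − (-3.8) = 7.6 V.
7.6 V / 4.38 mV = 1735. Since 2^10 = 1024 and 2^11 = 2048, N = 11.

11 bits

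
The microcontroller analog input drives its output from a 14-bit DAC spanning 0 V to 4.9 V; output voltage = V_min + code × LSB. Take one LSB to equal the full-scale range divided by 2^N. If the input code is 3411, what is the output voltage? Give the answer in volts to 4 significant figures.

1.020 V

Range is 4.9 V. LSB = 4.9 V / 2^14.
V_out = 0 + 3411 × (4.9/16384) V
      = 0 V + 1.02014 V = 1.02014 V.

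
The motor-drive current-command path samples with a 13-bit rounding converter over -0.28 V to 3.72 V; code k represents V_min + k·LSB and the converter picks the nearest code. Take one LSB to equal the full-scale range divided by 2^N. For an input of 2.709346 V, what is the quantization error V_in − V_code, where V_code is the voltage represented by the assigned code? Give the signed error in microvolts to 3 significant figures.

+88.2 µV

Span: 3.72 V − (-0.28 V) = 4 V. LSB = 4 V / 2^13 ≈ 488.3 µV.
Position in LSBs: (2.709346 − (-0.28)) × 8192/4 = 6122.1806; rounding gives k = 6122.
V_code = -0.28 + (6122/8192) × 4 = 2.709257813 V.
e = 2.709346 − (2.709257813) = +88.2 µV.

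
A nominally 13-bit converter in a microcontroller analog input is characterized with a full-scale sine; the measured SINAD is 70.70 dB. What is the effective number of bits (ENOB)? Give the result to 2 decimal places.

ENOB = (70.70 − 1.76)/6.02 = 11.4518 bits.

11.45 bits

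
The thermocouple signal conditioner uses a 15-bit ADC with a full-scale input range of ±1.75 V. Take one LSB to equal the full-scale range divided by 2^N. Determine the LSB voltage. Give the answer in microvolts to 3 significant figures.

Range = 1.75 − (-1.75) = 3.5 V.
2^15 = 32768 levels.
One LSB is 3.5 V / 32768 = 107 µV.

107 µV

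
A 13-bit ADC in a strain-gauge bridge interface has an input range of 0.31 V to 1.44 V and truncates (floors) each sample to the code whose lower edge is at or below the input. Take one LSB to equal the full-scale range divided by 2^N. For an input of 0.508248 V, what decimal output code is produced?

1437

The full-scale span is 1.44 − (0.31) = 1.13 V. LSB = 1.13 V / 2^13 ≈ 137.9 µV.
V_in − V_min = 0.508248 − (0.31) = 0.198248 V.
Divide by LSB: 0.198248 × 8192/1.13 = 1437.2103.
Truncating gives code 1437.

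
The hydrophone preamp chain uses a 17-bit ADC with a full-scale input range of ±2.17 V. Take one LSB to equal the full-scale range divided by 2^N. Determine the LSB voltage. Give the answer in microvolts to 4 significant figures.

33.11 µV

The full-scale span is 2.17 − (-2.17) = 4.34 V.
Number of codes = 2^17 = 131072.
One LSB is 4.34 V / 131072 = 33.11 µV.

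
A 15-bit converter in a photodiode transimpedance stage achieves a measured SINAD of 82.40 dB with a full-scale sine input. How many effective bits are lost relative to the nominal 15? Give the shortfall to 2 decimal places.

1.60 bits

ENOB = (SINAD − 1.76)/6.02 = (82.40 − 1.76)/6.02 = 13.3953 bits.
Lost resolution: 15 − 13.3953 = 1.6047 bits.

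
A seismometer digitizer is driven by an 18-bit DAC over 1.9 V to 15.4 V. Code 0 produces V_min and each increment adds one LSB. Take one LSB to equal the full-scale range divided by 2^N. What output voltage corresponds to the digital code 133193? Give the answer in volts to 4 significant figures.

The full-scale span is 15.4 − (1.9) = 13.5 V. LSB = 13.5 V / 2^18.
V_out = 1.9 + 133193 × (13.5/262144) V
      = 1.9 V + 6.85923 V = 8.75923 V.

8.759 V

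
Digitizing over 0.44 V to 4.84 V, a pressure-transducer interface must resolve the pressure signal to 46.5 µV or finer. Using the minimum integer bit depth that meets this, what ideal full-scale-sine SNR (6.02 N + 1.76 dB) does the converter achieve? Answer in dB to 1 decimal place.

Full-scale range = 4.84 V − (0.44 V) = 4.4 V.
4.4 V / 46.5 µV = 94620. Since 2^16 = 65536 and 2^17 = 131072, N = 17.
Ideal SNR at N = 17: 6.02·17 + 1.76 = 104.1 dB.

104.1 dB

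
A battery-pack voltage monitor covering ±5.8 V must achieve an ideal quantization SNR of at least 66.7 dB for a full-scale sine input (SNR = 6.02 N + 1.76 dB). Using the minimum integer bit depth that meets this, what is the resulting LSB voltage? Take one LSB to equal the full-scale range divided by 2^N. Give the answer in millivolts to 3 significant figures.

5.66 mV

Range = 5.8 − (-5.8) = 11.6 V.
6.02 N + 1.76 ≥ 66.7 gives N ≥ 10.787, so the minimum integer is 11.
One LSB is 11.6 V / 2048 = 5.66 mV.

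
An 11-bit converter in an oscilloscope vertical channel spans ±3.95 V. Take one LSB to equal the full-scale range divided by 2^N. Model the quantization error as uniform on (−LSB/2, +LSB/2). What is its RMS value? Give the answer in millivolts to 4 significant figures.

1.114 mV

Full-scale range = 3.95 V − (-3.95 V) = 7.9 V.
Step size = 7.9/2048 V = 3.85742 mV.
RMS of a uniform error over width LSB is LSB/√12 = 1.114 mV.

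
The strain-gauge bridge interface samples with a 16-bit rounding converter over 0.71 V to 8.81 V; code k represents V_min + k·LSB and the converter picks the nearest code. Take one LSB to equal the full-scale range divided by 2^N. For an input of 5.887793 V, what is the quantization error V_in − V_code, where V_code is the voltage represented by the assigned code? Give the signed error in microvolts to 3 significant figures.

Full-scale range = 8.81 V − (0.71 V) = 8.1 V. LSB = 8.1 V / 2^16 ≈ 123.6 µV.
(V_in − V_min)/LSB = (5.887793 − (0.71)) × 65536/8.1 = 41892.8200 → nearest code k = 41893.
V_code = V_min + k × range/2^16 = 0.71 + 41893 × 8.1/65536 = 5.8878152466 V.
Error = V_in − V_code = 5.887793 − (5.8878152466) = −22.2 µV.

−22.2 µV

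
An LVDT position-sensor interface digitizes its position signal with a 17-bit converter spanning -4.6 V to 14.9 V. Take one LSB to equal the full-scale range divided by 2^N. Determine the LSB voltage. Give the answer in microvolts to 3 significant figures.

Range = 14.9 − (-4.6) = 19.5 V.
There are 2^17 = 131072 steps.
LSB = 19.5 V ÷ 2^17 = 19.5/131072 V = 149 µV.

149 µV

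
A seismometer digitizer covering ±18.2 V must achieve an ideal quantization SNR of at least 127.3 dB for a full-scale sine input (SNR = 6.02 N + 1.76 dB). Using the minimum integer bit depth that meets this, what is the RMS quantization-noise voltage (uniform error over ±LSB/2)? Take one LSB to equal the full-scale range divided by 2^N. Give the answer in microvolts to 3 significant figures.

5.01 µV

Range = 18.2 − (-18.2) = 36.4 V.
Solving 6.02 N ≥ 127.3 − 1.76: N ≥ 20.854. Round up → N = 21.
One LSB is 36.4 V / 2097152 = 17.357 µV.
V_rms = LSB/√12 = 5.01 µV.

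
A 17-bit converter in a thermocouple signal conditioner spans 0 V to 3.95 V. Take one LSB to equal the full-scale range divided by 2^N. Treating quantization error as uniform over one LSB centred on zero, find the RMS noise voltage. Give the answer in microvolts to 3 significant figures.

Range is 3.95 V.
Step size = 3.95/131072 V = 30.136 µV.
σ_q = LSB/√12 = 30.136 µV/3.4641 = 8.70 µV.

8.70 µV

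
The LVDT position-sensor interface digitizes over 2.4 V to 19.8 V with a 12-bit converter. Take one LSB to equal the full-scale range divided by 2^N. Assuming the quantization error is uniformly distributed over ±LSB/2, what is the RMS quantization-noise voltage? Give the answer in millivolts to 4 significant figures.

Full-scale range = 19.8 V − (2.4 V) = 17.4 V.
LSB = 17.4 V ÷ 2^12 = 17.4/4096 V = 4.24805 mV.
For a uniform distribution on [−LSB/2, +LSB/2], V_rms = LSB/√12 = 4.24805 mV/3.4641 = 1.226 mV.

1.226 mV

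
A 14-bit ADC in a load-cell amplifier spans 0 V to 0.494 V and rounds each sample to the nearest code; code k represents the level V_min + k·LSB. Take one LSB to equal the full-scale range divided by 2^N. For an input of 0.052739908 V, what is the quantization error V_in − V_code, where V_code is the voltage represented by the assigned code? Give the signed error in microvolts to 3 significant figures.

+5.17 µV

Full-scale range = 0.494 V. LSB = 0.494 V / 2^14 ≈ 30.15 µV.
Position in LSBs: (0.052739908 − (0)) × 16384/0.494 = 1749.1714; rounding gives k = 1749.
V_code = 0 + (1749/16384) × 0.494 = 0.052734741211 V.
Error = V_in − V_code = 0.052739908 − (0.052734741211) = +5.17 µV.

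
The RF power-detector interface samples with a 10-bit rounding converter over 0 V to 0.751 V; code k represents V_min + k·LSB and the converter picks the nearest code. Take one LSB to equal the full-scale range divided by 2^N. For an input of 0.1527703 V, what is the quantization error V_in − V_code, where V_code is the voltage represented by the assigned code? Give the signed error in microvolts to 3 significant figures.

+223 µV

Range is 0.751 V. LSB = 0.751 V / 2^10 ≈ 0.7334 mV.
Position in LSBs: (0.1527703 − (0)) × 1024/0.751 = 208.3046; rounding gives k = 208.
Reconstructed level: 0 + 208 × 0.751/1024 V = 0.1525468750 V.
Error = V_in − V_code = 0.1527703 − (0.1525468750) = +223 µV.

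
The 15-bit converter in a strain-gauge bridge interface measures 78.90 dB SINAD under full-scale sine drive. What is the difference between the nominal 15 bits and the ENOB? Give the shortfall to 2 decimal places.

ENOB = (SINAD − 1.76)/6.02 = (78.90 − 1.76)/6.02 = 12.8140 bits.
Shortfall = 15 − 12.8140 = 2.1860 bits.

2.19 bits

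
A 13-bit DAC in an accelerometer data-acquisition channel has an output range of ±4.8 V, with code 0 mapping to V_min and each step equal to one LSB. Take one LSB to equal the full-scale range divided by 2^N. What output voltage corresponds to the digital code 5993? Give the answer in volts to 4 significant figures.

2.223 V

The full-scale span is 4.8 − (-4.8) = 9.6 V. LSB = 9.6 V / 2^13.
V_out = -4.8 + 5993 × (9.6/8192) V
      = -4.8 V + 7.02305 V = 2.22305 V.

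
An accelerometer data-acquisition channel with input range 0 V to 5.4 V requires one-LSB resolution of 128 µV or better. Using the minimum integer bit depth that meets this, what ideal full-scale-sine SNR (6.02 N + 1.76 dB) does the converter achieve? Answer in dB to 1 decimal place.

98.1 dB

Span = 5.4 V.
Levels needed ≥ 5.4/128 µV = 42190. 2^16 = 65536 suffices, so N_min = 16.
6.02(16) + 1.76 = 98.08 dB.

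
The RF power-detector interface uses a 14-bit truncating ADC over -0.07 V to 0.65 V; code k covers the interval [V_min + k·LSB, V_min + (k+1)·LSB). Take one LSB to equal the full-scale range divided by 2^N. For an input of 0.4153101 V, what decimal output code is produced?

The full-scale span is 0.65 − (-0.07) = 0.72 V. LSB = 0.72 V / 2^14 ≈ 43.95 µV.
code = ⌊(V_in − V_min)/LSB⌋ = ⌊(V_in − V_min) × 2^14 / range⌋
     = ⌊(0.4153101 − (-0.07)) × 16384 / 0.72⌋ = ⌊0.4853101 × 16384/0.72⌋
     = ⌊11043.501⌋ = 11043.

11043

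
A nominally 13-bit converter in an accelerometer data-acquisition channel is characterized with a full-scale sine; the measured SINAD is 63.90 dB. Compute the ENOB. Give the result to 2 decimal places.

10.32 bits

ENOB = (63.90 − 1.76)/6.02 = 10.3223 bits.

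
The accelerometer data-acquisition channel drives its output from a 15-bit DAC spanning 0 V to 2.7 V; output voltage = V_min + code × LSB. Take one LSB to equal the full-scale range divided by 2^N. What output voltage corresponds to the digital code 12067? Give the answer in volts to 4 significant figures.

0.9943 V

Range is 2.7 V. LSB = 2.7 V / 2^15.
Output = V_min + (12067/32768) × range = 0 + 0.368256 × 2.7 V
      = 0 + 0.994290 = 0.994290 V.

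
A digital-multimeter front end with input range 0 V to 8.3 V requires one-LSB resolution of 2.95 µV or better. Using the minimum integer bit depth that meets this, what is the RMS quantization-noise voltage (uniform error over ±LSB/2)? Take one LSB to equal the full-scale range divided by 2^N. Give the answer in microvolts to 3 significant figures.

Range is 8.3 V.
8.3 V / 2.95 µV = 2.814e6. Since 2^21 = 2097152 and 2^22 = 4194304, N = 22.
LSB = 8.3 V ÷ 2^22 = 8.3/4194304 V = 1.9789 µV.
V_rms = LSB/√12 = 0.571 µV.

0.571 µV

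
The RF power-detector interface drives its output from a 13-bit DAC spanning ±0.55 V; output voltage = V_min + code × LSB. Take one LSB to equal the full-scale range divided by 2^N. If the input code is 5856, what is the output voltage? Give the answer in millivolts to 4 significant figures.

236.3 mV

Span: 0.55 V − (-0.55 V) = 1.1 V. LSB = 1.1 V / 2^13.
V_out = -0.55 + 5856 × (1.1/8192) V
      = -0.55 + 0.786328 = 0.236328 V.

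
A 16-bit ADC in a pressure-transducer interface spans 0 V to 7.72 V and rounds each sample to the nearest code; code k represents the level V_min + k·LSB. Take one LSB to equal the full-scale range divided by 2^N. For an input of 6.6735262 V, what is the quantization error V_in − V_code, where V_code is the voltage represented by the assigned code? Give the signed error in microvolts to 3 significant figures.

+42.3 µV

Span = 7.72 V. LSB = 7.72 V / 2^16 ≈ 117.8 µV.
(6.6735262 − (0)) / LSB = 6.6735262 × 65536/7.72 = 56652.3592. Nearest integer: k = 56652.
V_code = 0 + (56652/65536) × 7.72 = 6.6734838867 V.
e = 6.6735262 − (6.6734838867) = +42.3 µV.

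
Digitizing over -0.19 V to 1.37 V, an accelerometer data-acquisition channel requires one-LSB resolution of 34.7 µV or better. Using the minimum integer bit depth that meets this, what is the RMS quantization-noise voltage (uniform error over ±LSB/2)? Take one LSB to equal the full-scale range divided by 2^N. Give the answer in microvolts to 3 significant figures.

6.87 µV

The full-scale span is 1.37 − (-0.19) = 1.56 V.
Need 2^N ≥ 1.56 V / 34.7 µV = 44960 → N_min = 16.
LSB = 1.56 V ÷ 2^16 = 1.56/65536 V = 23.804 µV.
RMS noise = LSB/√12 = 6.87 µV.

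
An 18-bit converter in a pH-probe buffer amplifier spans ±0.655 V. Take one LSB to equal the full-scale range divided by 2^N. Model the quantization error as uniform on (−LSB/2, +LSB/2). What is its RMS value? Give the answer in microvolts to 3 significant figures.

1.44 µV

Span: 0.655 V − (-0.655 V) = 1.31 V.
LSB = 1.31 V / 2^18 = 4.9973 µV.
For a uniform distribution on [−LSB/2, +LSB/2], V_rms = LSB/√12 = 4.9973 µV/3.4641 = 1.44 µV.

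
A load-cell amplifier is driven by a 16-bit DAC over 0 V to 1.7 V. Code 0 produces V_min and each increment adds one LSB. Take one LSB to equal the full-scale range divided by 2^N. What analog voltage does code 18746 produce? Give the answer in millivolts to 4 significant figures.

Full-scale range = 1.7 V. LSB = 1.7 V / 2^16.
Output = V_min + (18746/65536) × range = 0 + 0.286041 × 1.7 V
      = 0 + 0.486270 = 0.486270 V.

486.3 mV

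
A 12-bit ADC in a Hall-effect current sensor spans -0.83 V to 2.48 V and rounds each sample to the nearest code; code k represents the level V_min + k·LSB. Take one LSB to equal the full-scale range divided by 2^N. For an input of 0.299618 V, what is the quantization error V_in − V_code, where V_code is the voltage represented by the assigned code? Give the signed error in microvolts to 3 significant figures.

−113 µV

The full-scale span is 2.48 − (-0.83) = 3.31 V. LSB = 3.31 V / 2^12 ≈ 0.8081 mV.
(0.299618 − (-0.83)) / LSB = 1.129618 × 4096/3.31 = 1397.8596. Nearest integer: k = 1398.
V_code = -0.83 + (1398/4096) × 3.31 = 0.2997314453 V.
V_in − V_code = 0.299618 − (0.2997314453) = −113 µV.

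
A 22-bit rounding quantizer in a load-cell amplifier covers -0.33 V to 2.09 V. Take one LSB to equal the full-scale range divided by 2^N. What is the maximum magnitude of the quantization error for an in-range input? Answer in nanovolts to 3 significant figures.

Full-scale range = 2.09 V − (-0.33 V) = 2.42 V.
One LSB is 2.42 V / 4194304 = 0.57697 µV.
A rounding quantizer has |error| ≤ LSB/2 = 288 nV.

288 nV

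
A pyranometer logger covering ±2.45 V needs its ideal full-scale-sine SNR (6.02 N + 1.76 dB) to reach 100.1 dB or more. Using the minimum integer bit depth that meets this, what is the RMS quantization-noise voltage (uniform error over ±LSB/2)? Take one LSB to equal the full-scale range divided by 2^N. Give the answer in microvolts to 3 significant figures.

10.8 µV

Full-scale range = 2.45 V − (-2.45 V) = 4.9 V.
N ≥ (100.1 − 1.76)/6.02 = 16.336 → N_min = 17.
Step size = 4.9/131072 V = 37.384 µV.
RMS noise = LSB/√12 = 10.8 µV.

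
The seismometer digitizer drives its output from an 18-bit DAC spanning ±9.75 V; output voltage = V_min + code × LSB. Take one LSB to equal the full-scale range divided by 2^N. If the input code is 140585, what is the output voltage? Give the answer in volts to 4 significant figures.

0.7076 V

Range = 9.75 − (-9.75) = 19.5 V. LSB = 19.5 V / 2^18.
V_out = V_min + code × LSB = -9.75 V + 140585 × 19.5 V / 262144
      = -9.75 V + 10.4576 V = 0.707640 V.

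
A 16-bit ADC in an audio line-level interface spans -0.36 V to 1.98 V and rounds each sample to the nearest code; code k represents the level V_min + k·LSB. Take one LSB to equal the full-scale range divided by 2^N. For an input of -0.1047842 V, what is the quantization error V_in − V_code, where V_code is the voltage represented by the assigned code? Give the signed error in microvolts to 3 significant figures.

Span: 1.98 V − (-0.36 V) = 2.34 V. LSB = 2.34 V / 2^16 ≈ 35.71 µV.
(-0.1047842 − (-0.36)) / LSB = 0.2552158 × 65536/2.34 = 7147.7875. Nearest integer: k = 7148.
Reconstructed level: -0.36 + 7148 × 2.34/65536 V = -0.10477661133 V.
Error = V_in − V_code = -0.1047842 − (-0.10477661133) = −7.59 µV.

−7.59 µV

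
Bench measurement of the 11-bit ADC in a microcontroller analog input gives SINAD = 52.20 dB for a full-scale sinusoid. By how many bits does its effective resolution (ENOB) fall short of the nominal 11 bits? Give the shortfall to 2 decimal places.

Effective bits = (52.20 − 1.76)/6.02 = 8.3787.
Shortfall = 11 − 8.3787 = 2.6213 bits.

2.62 bits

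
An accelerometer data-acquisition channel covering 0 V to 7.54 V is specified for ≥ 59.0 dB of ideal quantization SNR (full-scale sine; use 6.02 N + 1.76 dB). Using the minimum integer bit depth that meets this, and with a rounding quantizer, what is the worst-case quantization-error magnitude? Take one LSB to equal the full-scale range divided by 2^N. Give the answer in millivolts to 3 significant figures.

Range is 7.54 V.
N ≥ (59.0 − 1.76)/6.02 = 9.508 → N_min = 10.
One LSB is 7.54 V / 1024 = 7.3633 mV.
Max error for round-to-nearest is LSB/2 = 3.68 mV.

3.68 mV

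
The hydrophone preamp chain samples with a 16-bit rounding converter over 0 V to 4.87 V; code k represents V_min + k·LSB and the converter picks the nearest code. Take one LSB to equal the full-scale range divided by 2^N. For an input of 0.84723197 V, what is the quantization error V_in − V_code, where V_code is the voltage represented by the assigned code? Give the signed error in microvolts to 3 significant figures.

Span = 4.87 V. LSB = 4.87 V / 2^16 ≈ 74.31 µV.
(0.84723197 − (0)) / LSB = 0.84723197 × 65536/4.87 = 11401.2719. Nearest integer: k = 11401.
V_code = 0 + (11401/65536) × 4.87 = 0.84721176147 V.
Error = V_in − V_code = 0.84723197 − (0.84721176147) = +20.2 µV.

+20.2 µV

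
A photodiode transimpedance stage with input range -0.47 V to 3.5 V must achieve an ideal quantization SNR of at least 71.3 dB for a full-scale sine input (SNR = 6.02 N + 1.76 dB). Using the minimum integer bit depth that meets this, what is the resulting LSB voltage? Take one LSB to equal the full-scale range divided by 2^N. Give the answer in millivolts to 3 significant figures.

0.969 mV

Full-scale range = 3.5 V − (-0.47 V) = 3.97 V.
N ≥ (71.3 − 1.76)/6.02 = 11.551 → N_min = 12.
One LSB is 3.97 V / 4096 = 0.969 mV.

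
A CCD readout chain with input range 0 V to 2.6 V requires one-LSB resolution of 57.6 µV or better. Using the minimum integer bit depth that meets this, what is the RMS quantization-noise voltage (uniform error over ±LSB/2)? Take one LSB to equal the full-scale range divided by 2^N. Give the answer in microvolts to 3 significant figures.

11.5 µV

Range is 2.6 V.
Required number of levels: 2.6/57.6 µV = 45139; smallest N with 2^N ≥ that is 16.
One LSB is 2.6 V / 65536 = 39.673 µV.
RMS noise = LSB/√12 = 11.5 µV.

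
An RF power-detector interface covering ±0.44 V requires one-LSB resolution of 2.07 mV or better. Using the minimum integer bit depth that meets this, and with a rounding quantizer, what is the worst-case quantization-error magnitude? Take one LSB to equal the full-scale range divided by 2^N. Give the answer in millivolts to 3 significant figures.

Span: 0.44 V − (-0.44 V) = 0.88 V.
Required number of levels: 0.88/2.07 mV = 425.12; smallest N with 2^N ≥ that is 9.
One LSB is 0.88 V / 512 = 1.7188 mV.
Max error for round-to-nearest is LSB/2 = 0.859 mV.

0.859 mV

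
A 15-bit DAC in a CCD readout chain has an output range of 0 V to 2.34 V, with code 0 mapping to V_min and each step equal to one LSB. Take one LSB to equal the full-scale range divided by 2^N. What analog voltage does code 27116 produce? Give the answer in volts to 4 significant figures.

Range is 2.34 V. LSB = 2.34 V / 2^15.
Output = V_min + (27116/32768) × range = 0 + 0.827515 × 2.34 V
      = 0 V + 1.93638 V = 1.93638 V.

1.936 V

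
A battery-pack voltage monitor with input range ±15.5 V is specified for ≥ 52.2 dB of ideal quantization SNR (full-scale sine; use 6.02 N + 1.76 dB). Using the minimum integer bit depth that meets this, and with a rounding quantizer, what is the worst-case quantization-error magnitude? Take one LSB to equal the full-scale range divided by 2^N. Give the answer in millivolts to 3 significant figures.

30.3 mV

Span: 15.5 V − (-15.5 V) = 31 V.
Required N = ⌈(52.2 − 1.76)/6.02⌉ = ⌈8.379⌉ = 9.
One LSB is 31 V / 512 = 60.547 mV.
Half an LSB is 30.3 mV.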